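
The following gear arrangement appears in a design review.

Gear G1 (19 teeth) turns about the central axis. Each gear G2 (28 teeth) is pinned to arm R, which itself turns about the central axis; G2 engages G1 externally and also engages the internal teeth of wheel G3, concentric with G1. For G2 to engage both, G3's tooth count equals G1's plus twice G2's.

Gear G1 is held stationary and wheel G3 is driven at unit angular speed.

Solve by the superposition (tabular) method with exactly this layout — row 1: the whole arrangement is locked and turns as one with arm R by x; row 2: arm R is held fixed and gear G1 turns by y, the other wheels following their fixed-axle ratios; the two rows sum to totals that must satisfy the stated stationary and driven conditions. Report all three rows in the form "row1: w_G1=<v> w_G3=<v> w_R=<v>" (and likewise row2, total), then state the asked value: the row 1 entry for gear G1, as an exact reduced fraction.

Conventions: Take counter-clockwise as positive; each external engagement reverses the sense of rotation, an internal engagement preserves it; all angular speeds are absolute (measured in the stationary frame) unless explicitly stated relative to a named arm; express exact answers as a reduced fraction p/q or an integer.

recognized (axles ride arm R): planetary set, 19/28/75 teeth
row 1: whole set turns with the arm by x
row 2 — arm fixed, fixed-axis ratios: sun y, ring −(19/75)·y, arm 0
boundary: total ω_sun = x + y = 0 and total ω_ring = x − (19/75)·y = 1  ⇒  y = -75/94, x = 75/94
row 2 ring = −(19/75)·(-75/94) = 19/94
totals (row 1 + row 2): sun 75/94 + (-75/94) = 0, ring 75/94 + 19/94 = 1, arm 75/94 + 0 = 75/94
asked cell (row1, sun) = 75/94

row1: w_G1=75/94 w_G3=75/94 w_R=75/94
row2: w_G1=-75/94 w_G3=19/94 w_R=0
total: w_G1=0 w_G3=1 w_R=75/94
asked value: 75/94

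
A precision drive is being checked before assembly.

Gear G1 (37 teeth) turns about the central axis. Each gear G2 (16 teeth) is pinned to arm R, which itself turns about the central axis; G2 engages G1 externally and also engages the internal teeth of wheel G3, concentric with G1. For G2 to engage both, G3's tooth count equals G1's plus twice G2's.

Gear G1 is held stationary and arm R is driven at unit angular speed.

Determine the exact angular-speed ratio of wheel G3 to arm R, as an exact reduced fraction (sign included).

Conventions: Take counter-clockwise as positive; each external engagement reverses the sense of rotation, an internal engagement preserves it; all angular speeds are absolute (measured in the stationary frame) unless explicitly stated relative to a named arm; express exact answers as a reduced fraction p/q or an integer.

106/69

class = planetary set [G3 = 37+2·16 = 69; Willis about the carrier]
ring teeth: 37 + 2·16 = 69
37(ω_sun−ω_arm) = −69(ω_ring−ω_arm),  ω_sun = 0, ω_arm = 1
ω_ring = 1 − (37/69)(0−1) = 106/69
ω_out/ω_in = 106/69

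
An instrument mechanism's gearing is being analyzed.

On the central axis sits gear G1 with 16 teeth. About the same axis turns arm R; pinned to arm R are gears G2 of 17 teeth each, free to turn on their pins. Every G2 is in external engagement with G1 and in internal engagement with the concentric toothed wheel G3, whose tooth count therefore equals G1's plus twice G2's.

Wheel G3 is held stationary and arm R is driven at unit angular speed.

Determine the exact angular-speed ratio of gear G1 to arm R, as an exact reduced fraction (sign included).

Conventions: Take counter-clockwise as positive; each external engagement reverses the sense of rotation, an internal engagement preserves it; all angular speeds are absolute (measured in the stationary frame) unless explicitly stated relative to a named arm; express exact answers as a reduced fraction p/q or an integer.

topology: planetary set — G1 16T / G2 17T / G3 50T, arm = carrier (Willis)
ring teeth: 16 + 2·17 = 50
16(ω_sun−ω_arm) = −50(ω_ring−ω_arm),  ω_ring = 0, ω_arm = 1
ω_sun = 1 − (50/16)(0−1) = 33/8
ω_out/ω_in = 33/8

33/8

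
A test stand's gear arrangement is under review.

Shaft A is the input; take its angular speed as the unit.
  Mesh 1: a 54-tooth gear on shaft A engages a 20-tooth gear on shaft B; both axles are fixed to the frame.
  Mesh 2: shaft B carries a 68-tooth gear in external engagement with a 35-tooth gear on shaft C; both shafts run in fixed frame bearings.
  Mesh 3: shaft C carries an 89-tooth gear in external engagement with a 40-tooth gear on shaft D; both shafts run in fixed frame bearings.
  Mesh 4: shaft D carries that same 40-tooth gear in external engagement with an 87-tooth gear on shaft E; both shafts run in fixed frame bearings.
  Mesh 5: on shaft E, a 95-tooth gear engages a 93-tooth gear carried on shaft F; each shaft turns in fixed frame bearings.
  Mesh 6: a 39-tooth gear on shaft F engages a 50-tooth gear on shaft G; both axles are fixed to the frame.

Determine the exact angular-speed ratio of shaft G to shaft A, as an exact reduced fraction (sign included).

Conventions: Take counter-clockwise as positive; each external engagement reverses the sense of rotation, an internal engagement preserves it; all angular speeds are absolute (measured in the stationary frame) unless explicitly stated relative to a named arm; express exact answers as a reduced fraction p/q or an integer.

class = fixed-axis compound train [6 meshes; 6 ratios multiply, 6 sense flips]
mesh 1 [54T→20T]: running ratio 27/10, sense −
mesh 2 [68T→35T]: running ratio 918/175, sense +
mesh 3 [89T→40T]: running ratio 40851/3500, sense −
mesh 4 [40T→87T]: running ratio 27234/5075, sense +
mesh 5 [95T→93T]: running ratio 172482/31465, sense −
mesh 6 [39T→50T]: running ratio 3363399/786625, sense +
ω_out/ω_in = 3363399/786625

3363399/786625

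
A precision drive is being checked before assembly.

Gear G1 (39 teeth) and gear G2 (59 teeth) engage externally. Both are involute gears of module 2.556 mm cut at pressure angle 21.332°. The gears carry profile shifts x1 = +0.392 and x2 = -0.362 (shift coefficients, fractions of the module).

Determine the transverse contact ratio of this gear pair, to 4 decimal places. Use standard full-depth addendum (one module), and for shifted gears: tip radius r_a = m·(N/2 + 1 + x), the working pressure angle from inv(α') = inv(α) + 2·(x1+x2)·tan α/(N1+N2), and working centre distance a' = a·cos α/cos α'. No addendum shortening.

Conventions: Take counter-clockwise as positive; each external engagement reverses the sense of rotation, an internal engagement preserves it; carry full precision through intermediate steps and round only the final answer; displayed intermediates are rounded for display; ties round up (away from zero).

recognized (one external pair, fixed centres): single-mesh tooth geometry, m = 2.556, N1 = 39, N2 = 59
base radii: r_b1 = 46.427235, r_b2 = 70.236074
tip radii: r_a1 = 53.399952, r_a2 = 77.032728
inv(α') = inv(21.332°) + 2·(+0.392-0.362)·tan α/(39+59) = 0.01845271  ⇒  α' = 21.42141°
a' = a·cos α / cos α' = 125.2440·cos 21.332°/cos 21.42141° = 125.320527
action lengths: √(r_a1²−r_b1²) = 26.383076, √(r_a2²−r_b2²) = 31.637559
base pitch p_b = π·m·cos α = 7.479767
CR = (26.383076 + 31.637559 − 125.320527·sin 21.42141°)/7.479767 = 1.637816
contact ratio ≈ 1.6378

1.6378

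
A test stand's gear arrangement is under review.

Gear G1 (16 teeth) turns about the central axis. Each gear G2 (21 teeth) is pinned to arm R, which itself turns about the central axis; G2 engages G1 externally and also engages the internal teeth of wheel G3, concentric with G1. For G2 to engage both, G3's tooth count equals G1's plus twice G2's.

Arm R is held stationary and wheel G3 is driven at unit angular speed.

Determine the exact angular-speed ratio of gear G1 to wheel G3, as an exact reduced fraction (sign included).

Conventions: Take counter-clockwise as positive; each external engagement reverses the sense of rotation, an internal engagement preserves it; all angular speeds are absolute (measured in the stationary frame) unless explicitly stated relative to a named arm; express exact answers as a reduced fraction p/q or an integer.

-29/8

recognized (axles ride arm R): planetary set, 16/21/58 teeth
ring teeth: 16 + 2·21 = 58
16(ω_sun−ω_arm) = −58(ω_ring−ω_arm),  ω_arm = 0, ω_ring = 1
ω_sun = 0 − (58/16)(1−0) = -29/8
ω_out/ω_in = -29/8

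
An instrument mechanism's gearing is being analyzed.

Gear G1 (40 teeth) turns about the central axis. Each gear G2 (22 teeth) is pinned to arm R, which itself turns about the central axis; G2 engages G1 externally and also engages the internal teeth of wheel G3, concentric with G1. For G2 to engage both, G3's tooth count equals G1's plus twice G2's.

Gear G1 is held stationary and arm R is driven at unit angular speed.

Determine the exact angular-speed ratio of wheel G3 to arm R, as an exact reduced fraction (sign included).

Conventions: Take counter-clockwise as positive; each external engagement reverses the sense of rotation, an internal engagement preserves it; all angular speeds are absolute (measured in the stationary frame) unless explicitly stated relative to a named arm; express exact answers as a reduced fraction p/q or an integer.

31/21

planetary set (40T centre, 22T on arm, 84T internal) — Willis relation
ring teeth: 40 + 2·22 = 84
40(ω_sun−ω_arm) = −84(ω_ring−ω_arm),  ω_sun = 0, ω_arm = 1
ω_ring = 1 − (40/84)(0−1) = 31/21
ω_out/ω_in = 31/21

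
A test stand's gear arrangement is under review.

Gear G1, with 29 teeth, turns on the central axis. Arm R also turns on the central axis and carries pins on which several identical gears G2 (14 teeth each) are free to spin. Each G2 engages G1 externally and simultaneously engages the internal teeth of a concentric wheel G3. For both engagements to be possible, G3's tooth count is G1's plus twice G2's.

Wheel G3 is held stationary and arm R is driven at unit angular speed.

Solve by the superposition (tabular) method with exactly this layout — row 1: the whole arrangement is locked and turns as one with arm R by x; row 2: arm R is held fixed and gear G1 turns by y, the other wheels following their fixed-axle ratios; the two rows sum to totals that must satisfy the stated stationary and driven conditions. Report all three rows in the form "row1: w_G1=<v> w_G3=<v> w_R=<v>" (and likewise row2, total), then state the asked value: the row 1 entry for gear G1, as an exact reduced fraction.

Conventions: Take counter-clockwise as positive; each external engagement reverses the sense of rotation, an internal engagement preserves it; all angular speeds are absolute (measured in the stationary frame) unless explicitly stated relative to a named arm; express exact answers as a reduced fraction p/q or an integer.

class = planetary set [G3 = 29+2·14 = 57; Willis about the carrier]
row 1 (train locked, turned with arm): all members turn x
row 2 — arm fixed, fixed-axis ratios: sun y, ring −(29/57)·y, arm 0
boundary: total ω_ring = x − (29/57)·y = 0 and total ω_arm = x = 1  ⇒  y = 57/29, x = 1
row 2 ring = −(29/57)·57/29 = -1
totals (row 1 + row 2): sun 1 + 57/29 = 86/29, ring 1 + (-1) = 0, arm 1 + 0 = 1
asked cell (row1, sun) = 1

row1: w_G1=1 w_G3=1 w_R=1
row2: w_G1=57/29 w_G3=-1 w_R=0
total: w_G1=86/29 w_G3=0 w_R=1
asked value: 1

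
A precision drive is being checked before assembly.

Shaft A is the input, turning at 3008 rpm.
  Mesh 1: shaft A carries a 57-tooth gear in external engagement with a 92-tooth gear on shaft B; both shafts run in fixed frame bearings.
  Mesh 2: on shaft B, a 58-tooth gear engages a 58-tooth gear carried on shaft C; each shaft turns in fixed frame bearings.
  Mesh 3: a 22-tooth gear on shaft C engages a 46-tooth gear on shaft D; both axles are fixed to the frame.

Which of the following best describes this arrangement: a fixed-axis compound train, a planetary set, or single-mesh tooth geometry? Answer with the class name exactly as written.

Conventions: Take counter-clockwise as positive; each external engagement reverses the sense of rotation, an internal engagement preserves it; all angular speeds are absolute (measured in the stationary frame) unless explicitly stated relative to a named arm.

recognized (4 fixed axles, 3 meshes): fixed-axis compound train
classification: fixed-axis compound train

fixed-axis compound train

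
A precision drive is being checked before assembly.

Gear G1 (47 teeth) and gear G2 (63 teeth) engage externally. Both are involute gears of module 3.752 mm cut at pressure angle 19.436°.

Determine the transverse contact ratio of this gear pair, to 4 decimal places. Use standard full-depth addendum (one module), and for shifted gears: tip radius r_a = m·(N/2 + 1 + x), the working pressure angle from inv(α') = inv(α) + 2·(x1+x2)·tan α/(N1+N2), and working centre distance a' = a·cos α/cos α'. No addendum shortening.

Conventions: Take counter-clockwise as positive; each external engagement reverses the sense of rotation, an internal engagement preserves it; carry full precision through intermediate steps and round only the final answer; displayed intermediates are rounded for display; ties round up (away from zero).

1.7997

recognized (one external pair, fixed centres): single-mesh tooth geometry, m = 3.752, N1 = 47, N2 = 63
base radii: r_b1 = 83.147410, r_b2 = 111.452911
tip radii: r_a1 = 91.924000, r_a2 = 121.940000
no profile shift: α' = α, a' = a
action lengths: √(r_a1²−r_b1²) = 39.198597, √(r_a2²−r_b2²) = 49.473348
base pitch p_b = π·m·cos α = 11.115544
CR = (39.198597 + 49.473348 − 206.360000·sin 19.43600°)/11.115544 = 1.799722
contact ratio ≈ 1.7997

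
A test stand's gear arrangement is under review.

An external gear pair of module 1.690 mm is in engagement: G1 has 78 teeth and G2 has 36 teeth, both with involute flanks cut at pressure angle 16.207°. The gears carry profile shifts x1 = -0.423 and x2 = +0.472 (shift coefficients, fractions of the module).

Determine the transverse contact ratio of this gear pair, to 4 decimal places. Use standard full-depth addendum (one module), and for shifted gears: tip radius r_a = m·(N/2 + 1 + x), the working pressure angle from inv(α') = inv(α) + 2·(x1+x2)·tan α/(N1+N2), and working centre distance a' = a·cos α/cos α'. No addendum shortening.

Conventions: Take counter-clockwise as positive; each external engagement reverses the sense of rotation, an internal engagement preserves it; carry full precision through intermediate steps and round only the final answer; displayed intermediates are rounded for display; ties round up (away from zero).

recognized (one external pair, fixed centres): single-mesh tooth geometry, m = 1.690, N1 = 78, N2 = 36
base radii: r_b1 = 63.290710, r_b2 = 29.211097
tip radii: r_a1 = 66.885130, r_a2 = 32.907680
inv(α') = inv(16.207°) + 2·(-0.423+0.472)·tan α/(78+36) = 0.00804370  ⇒  α' = 16.37462°
a' = a·cos α / cos α' = 96.3300·cos 16.207°/cos 16.37462° = 96.412395
action lengths: √(r_a1²−r_b1²) = 21.631150, √(r_a2²−r_b2²) = 15.153456
base pitch p_b = π·m·cos α = 5.098298
CR = (21.631150 + 15.153456 − 96.412395·sin 16.37462°)/5.098298 = 1.883837
contact ratio ≈ 1.8838

1.8838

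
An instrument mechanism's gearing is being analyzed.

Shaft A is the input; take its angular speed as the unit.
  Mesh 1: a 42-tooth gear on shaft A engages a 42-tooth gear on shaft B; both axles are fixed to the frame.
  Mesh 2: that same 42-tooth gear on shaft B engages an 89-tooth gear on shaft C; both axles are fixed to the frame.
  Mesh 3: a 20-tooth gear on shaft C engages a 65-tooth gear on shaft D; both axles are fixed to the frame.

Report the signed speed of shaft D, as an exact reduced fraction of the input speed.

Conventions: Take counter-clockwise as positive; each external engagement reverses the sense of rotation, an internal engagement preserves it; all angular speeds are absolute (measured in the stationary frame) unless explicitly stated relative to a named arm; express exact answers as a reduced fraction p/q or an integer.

-168/1157

3-mesh fixed-axis compound train (all bearings frame-fixed)
mesh 1 [42T→42T]: |ω|/ω_in = 1×42/42 = 1, sense flips to −
mesh 2 [42T→89T]: |ω|/ω_in = 1×42/89 = 42/89, sense flips to +
mesh 3 [20T→65T]: |ω|/ω_in = (42/89)×20/65 = 168/1157, sense flips to −
signed output speed (× input speed) = -168/1157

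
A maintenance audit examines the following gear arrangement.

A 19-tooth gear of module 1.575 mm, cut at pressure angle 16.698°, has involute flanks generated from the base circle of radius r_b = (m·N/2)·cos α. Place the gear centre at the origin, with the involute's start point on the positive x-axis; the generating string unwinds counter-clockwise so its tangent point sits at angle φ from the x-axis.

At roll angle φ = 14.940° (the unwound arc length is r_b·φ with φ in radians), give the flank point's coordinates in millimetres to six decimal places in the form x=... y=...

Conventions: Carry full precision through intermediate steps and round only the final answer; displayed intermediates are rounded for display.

topology: single-mesh involute geometry — m = 1.575, N = 19
pitch radius r_p = m·N/2 = 1.575·19/2 = 14.962500
base radius r_b = r_p·cos α = 14.962500·cos 16.698° = 14.331569
roll angle φ = 14.940° = 0.26075219 rad
x = r_b·(cos φ + φ·sin φ) = 14.810533
y = r_b·(sin φ − φ·cos φ) = 0.084120

x=14.810533 y=0.084120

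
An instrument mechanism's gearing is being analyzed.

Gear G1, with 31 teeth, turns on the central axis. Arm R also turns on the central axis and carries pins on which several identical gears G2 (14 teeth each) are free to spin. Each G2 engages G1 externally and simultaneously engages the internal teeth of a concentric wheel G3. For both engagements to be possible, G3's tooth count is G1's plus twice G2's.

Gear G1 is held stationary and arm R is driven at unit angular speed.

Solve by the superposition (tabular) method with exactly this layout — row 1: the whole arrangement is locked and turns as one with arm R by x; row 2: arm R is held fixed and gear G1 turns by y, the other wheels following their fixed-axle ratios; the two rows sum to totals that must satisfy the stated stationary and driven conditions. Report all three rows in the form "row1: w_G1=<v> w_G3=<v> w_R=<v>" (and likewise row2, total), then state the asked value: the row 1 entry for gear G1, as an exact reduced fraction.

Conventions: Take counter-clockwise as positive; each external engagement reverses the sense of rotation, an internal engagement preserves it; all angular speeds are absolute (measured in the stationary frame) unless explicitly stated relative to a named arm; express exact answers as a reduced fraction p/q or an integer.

row1: w_G1=1 w_G3=1 w_R=1
row2: w_G1=-1 w_G3=31/59 w_R=0
total: w_G1=0 w_G3=90/59 w_R=1
asked value: 1

planetary set (31T centre, 14T on arm, 59T internal) — Willis relation
row 1 (train locked, turned with arm): all members turn x
row 2: sun turns y, ring = −(31/59)·y, arm 0
boundary: total ω_sun = x + y = 0 and total ω_arm = x = 1  ⇒  y = -1, x = 1
row 2 ring = −(31/59)·(-1) = 31/59
totals (row 1 + row 2): sun 1 + (-1) = 0, ring 1 + 31/59 = 90/59, arm 1 + 0 = 1
asked cell (row1, sun) = 1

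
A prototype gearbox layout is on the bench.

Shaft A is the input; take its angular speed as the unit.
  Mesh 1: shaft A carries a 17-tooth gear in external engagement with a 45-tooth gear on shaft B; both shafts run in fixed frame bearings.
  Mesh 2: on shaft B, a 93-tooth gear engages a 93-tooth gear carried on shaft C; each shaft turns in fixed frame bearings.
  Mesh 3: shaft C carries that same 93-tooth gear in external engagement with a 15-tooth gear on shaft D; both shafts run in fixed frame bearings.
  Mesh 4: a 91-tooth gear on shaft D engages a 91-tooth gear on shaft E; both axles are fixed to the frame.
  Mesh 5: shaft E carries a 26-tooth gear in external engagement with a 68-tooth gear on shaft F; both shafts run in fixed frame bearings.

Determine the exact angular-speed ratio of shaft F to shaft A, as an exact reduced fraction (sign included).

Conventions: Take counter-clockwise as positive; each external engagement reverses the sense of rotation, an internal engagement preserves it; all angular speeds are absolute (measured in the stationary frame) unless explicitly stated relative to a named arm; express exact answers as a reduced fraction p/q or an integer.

class = fixed-axis compound train [5 meshes; 5 ratios multiply, 5 sense flips]
mesh 1 [17T→45T]: running ratio 17/45, sense −
mesh 2 [93T→93T]: running ratio 17/45, sense +
mesh 3 [93T→15T]: running ratio 527/225, sense −
mesh 4 [91T→91T]: running ratio 527/225, sense +
mesh 5 [26T→68T]: running ratio 403/450, sense −
ω_out/ω_in = -403/450

-403/450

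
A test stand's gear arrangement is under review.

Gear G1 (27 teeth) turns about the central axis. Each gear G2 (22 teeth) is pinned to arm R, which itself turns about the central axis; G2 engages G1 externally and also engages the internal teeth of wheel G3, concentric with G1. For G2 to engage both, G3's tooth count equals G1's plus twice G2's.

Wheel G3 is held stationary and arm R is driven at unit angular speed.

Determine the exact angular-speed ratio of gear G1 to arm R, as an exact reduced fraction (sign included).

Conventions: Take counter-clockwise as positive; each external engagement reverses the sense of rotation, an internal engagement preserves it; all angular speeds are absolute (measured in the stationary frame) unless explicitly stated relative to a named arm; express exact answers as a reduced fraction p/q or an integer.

98/27

topology: planetary set — G1 27T / G2 22T / G3 71T, arm = carrier (Willis)
ring teeth: 27 + 2·22 = 71
27(ω_sun−ω_arm) = −71(ω_ring−ω_arm),  ω_ring = 0, ω_arm = 1
ω_sun = 1 − (71/27)(0−1) = 98/27
ω_out/ω_in = 98/27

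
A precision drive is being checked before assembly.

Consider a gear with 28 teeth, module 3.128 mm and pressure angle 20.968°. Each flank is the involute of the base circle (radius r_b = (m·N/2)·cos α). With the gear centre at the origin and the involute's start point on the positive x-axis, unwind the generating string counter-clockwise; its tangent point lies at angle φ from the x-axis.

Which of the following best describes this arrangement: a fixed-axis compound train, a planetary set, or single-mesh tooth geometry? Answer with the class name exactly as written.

single-mesh tooth geometry

class = single-mesh tooth geometry [base-circle involute, m = 3.128, 28T]
classification: single-mesh tooth geometry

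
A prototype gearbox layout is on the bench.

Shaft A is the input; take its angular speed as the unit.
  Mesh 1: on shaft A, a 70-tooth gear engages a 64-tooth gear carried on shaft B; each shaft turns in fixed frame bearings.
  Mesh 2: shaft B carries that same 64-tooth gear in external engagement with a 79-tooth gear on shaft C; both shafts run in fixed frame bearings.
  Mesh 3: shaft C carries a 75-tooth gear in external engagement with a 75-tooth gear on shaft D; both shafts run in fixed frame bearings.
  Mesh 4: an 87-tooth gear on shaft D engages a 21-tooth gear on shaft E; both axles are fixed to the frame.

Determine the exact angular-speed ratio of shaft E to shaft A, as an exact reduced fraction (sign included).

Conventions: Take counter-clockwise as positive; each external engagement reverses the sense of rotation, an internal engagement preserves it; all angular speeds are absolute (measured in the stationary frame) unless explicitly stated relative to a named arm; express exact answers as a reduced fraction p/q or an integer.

290/79

class = fixed-axis compound train [4 meshes; 4 ratios multiply, 4 sense flips]
mesh 1 [70T→64T]: running ratio 35/32, sense −
mesh 2 [64T→79T]: running ratio 70/79, sense +
mesh 3 [75T→75T]: running ratio 70/79, sense −
mesh 4 [87T→21T]: running ratio 290/79, sense +
ω_out/ω_in = 290/79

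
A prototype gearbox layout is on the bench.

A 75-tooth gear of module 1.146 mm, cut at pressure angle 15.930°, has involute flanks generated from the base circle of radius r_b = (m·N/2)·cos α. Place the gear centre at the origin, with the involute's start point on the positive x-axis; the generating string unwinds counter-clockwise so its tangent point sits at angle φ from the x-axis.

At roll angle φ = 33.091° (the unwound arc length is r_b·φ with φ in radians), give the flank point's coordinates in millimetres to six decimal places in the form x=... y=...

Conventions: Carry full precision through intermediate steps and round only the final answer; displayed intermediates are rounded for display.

x=47.652625 y=2.566219

topology: single-mesh involute geometry — m = 1.146, N = 75
pitch radius r_p = m·N/2 = 1.146·75/2 = 42.975000
base radius r_b = r_p·cos α = 42.975000·cos 15.930° = 41.324663
roll angle φ = 33.091° = 0.57754690 rad
x = r_b·(cos φ + φ·sin φ) = 47.652625
y = r_b·(sin φ − φ·cos φ) = 2.566219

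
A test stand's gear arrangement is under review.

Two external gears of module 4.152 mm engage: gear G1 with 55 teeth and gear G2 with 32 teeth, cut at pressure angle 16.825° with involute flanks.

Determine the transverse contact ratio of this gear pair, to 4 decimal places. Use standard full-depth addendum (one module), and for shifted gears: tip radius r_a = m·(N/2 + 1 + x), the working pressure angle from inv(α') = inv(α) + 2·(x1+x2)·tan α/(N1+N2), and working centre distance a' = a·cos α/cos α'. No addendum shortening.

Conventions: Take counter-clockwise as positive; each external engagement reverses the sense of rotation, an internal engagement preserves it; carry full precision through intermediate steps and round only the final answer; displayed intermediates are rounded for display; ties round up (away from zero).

class = single-mesh tooth geometry [involute pair 55T × 32T, m = 4.152]
base radii: r_b1 = 109.292330, r_b2 = 63.588265
tip radii: r_a1 = 118.332000, r_a2 = 70.584000
no profile shift: α' = α, a' = a
action lengths: √(r_a1²−r_b1²) = 45.361314, √(r_a2²−r_b2²) = 30.637128
base pitch p_b = π·m·cos α = 12.485527
CR = (45.361314 + 30.637128 − 180.612000·sin 16.82500°)/12.485527 = 1.899831
contact ratio ≈ 1.8998

1.8998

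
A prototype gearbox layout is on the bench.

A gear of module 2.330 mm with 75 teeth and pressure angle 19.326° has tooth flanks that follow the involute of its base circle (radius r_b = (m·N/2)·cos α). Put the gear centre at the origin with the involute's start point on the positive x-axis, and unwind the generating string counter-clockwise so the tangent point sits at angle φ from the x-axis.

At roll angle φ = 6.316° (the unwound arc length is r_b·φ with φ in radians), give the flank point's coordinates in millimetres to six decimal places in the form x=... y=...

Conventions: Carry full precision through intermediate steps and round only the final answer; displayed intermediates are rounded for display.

recognized (one wheel, involute flank): single-mesh tooth geometry, m = 2.330, N = 75
pitch radius r_p = m·N/2 = 2.330·75/2 = 87.375000
base radius r_b = r_p·cos α = 87.375000·cos 19.326° = 82.451495
roll angle φ = 6.316° = 0.11023500 rad
x = r_b·(cos φ + φ·sin φ) = 82.950939
y = r_b·(sin φ − φ·cos φ) = 0.036771

x=82.950939 y=0.036771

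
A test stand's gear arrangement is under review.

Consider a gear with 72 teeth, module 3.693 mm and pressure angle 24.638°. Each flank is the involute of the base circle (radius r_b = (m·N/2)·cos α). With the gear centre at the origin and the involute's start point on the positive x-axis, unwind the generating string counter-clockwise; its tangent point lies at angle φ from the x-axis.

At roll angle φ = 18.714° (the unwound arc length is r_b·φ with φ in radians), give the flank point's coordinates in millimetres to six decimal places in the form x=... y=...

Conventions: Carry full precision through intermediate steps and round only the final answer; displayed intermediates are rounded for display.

x=127.119406 y=1.388664

recognized (one wheel, involute flank): single-mesh tooth geometry, m = 3.693, N = 72
pitch radius r_p = m·N/2 = 3.693·72/2 = 132.948000
base radius r_b = r_p·cos α = 132.948000·cos 24.638° = 120.844390
roll angle φ = 18.714° = 0.32662092 rad
x = r_b·(cos φ + φ·sin φ) = 127.119406
y = r_b·(sin φ − φ·cos φ) = 1.388664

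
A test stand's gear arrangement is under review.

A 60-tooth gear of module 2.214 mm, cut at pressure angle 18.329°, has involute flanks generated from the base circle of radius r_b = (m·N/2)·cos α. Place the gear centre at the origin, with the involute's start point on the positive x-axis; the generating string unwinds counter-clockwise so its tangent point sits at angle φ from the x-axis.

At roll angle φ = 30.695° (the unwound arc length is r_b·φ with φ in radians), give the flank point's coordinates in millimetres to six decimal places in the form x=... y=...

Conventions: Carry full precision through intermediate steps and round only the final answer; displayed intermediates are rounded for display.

x=71.459240 y=3.139675

topology: single-mesh involute geometry — m = 2.214, N = 60
pitch radius r_p = m·N/2 = 2.214·60/2 = 66.420000
base radius r_b = r_p·cos α = 66.420000·cos 18.329° = 63.050276
roll angle φ = 30.695° = 0.53572881 rad
x = r_b·(cos φ + φ·sin φ) = 71.459240
y = r_b·(sin φ − φ·cos φ) = 3.139675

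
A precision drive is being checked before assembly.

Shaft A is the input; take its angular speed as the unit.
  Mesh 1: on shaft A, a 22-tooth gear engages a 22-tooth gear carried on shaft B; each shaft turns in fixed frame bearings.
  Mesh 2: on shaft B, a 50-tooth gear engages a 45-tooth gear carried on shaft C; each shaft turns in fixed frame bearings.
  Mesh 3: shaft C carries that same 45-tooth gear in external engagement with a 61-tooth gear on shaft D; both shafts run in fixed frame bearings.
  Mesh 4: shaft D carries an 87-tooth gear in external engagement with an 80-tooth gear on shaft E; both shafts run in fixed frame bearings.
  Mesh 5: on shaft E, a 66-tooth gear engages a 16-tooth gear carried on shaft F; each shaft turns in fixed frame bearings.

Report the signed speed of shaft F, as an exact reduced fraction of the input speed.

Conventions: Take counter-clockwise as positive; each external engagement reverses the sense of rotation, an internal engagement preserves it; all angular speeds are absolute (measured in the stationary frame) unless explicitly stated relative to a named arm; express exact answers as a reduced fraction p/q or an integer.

-14355/3904

5-mesh fixed-axis compound train (all bearings frame-fixed)
mesh 1 [22T→22T]: |ω|/ω_in = 1×22/22 = 1, sense flips to −
mesh 2 [50T→45T]: |ω|/ω_in = 1×50/45 = 10/9, sense flips to +
mesh 3 [45T→61T]: |ω|/ω_in = (10/9)×45/61 = 50/61, sense flips to −
mesh 4 [87T→80T]: |ω|/ω_in = (50/61)×87/80 = 435/488, sense flips to +
mesh 5 [66T→16T]: |ω|/ω_in = (435/488)×66/16 = 14355/3904, sense flips to −
signed output speed (× input speed) = -14355/3904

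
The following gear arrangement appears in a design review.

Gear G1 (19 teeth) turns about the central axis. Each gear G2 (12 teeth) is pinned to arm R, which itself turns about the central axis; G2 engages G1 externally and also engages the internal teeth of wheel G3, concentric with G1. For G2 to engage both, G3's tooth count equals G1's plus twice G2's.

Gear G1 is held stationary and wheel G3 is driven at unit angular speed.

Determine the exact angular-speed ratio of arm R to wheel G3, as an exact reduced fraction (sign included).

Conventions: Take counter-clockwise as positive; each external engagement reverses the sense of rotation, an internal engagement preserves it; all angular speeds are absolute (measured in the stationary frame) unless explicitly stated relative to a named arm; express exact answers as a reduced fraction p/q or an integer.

43/62

class = planetary set [G3 = 19+2·12 = 43; Willis about the carrier]
ring teeth: 19 + 2·12 = 43
19(ω_sun−ω_arm) = −43(ω_ring−ω_arm),  ω_sun = 0, ω_ring = 1
19(0−ω_arm) = −43(1−ω_arm)  ⇒  62·ω_arm = 43  ⇒  ω_arm = 43/62
ω_out/ω_in = 43/62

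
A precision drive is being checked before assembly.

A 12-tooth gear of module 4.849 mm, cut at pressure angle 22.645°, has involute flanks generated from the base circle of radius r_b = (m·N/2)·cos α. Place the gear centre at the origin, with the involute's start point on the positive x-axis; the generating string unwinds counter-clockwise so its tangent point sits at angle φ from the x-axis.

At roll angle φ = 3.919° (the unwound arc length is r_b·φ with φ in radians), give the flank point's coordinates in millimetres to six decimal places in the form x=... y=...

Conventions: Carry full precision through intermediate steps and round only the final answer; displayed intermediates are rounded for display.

x=26.913826 y=0.002863

recognized (one wheel, involute flank): single-mesh tooth geometry, m = 4.849, N = 12
pitch radius r_p = m·N/2 = 4.849·12/2 = 29.094000
base radius r_b = r_p·cos α = 29.094000·cos 22.645° = 26.851088
roll angle φ = 3.919° = 0.06839945 rad
x = r_b·(cos φ + φ·sin φ) = 26.913826
y = r_b·(sin φ − φ·cos φ) = 0.002863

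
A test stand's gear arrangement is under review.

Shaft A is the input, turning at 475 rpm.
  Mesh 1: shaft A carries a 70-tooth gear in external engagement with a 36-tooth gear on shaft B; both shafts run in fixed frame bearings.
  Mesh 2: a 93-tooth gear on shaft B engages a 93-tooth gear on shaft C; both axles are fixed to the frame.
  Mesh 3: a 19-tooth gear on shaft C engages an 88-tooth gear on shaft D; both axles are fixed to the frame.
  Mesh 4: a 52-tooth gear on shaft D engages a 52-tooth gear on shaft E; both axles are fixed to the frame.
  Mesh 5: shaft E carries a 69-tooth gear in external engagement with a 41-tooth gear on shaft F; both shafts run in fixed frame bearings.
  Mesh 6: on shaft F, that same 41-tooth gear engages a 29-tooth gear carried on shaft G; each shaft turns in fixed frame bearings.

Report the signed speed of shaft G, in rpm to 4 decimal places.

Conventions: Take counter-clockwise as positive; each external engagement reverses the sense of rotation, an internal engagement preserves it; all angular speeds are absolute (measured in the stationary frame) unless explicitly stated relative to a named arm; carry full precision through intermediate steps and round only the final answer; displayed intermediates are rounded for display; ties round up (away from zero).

6-mesh fixed-axis compound train (all bearings frame-fixed)
mesh 1 [70T→36T]: ω = 475.0000×70/36 = 923.6111 rpm, sense flips to −
mesh 2 [93T→93T]: ω = 923.6111×93/93 = 923.6111 rpm, sense flips to +
mesh 3 [19T→88T]: ω = 923.6111×19/88 = 199.4160 rpm, sense flips to −
mesh 4 [52T→52T]: ω = 199.4160×52/52 = 199.4160 rpm, sense flips to +
mesh 5 [69T→41T]: ω = 199.4160×69/41 = 335.6026 rpm, sense flips to −
mesh 6 [41T→29T]: ω = 335.6026×41/29 = 474.4726 rpm, sense flips to +
signed output speed = +474.4726 rpm

+474.4726 rpm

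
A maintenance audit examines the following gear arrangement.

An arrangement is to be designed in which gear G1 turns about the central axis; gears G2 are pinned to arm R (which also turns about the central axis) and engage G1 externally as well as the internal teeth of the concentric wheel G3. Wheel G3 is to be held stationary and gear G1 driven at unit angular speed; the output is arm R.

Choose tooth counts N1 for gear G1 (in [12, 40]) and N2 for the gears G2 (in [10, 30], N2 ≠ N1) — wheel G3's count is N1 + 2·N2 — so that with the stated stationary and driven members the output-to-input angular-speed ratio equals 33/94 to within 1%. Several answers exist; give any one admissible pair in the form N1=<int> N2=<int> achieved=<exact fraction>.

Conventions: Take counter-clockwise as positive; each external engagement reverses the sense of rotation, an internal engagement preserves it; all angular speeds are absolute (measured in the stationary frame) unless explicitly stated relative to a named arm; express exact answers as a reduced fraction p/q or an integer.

design class (target 33/94): planetary set
Willis with ω_ring = 0: ω_arm/ω_sun = N1/(N1+N3); set equal to 33/94  ⇒  N3/N1 = 1/(33/94) − 1 = 61/33
N3 = N1 + 2·N2  ⇒  N2/N1 = (N3/N1 − 1)/2 = (61/33 − 1)/2 = 14/33
smallest multiple with N1 ≥ 12 and N2 ≥ 10: k = 1  ⇒  N1 = 1·33 = 33, N2 = 1·14 = 14 (N1 ≤ 40, N2 ≤ 30, N2 ≠ N1 ✓), N3 = 33 + 2·14 = 61
check: N1/(N1+N3) with N1 = 33, N3 = 61 gives 33/94; |achieved − target| = 0 ≤ 33/9400 ✓

N1=33 N2=14 achieved=33/94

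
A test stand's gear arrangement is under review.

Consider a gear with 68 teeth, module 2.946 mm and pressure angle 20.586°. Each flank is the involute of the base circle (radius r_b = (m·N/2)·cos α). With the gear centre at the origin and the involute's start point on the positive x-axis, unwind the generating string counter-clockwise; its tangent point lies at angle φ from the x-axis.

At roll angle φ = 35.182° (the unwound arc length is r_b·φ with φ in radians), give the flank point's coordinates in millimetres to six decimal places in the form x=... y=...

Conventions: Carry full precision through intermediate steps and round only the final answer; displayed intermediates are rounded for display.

class = single-mesh tooth geometry [base-circle involute, m = 2.946, 68T]
pitch radius r_p = m·N/2 = 2.946·68/2 = 100.164000
base radius r_b = r_p·cos α = 100.164000·cos 20.586° = 93.768076
roll angle φ = 35.182° = 0.61404174 rad
x = r_b·(cos φ + φ·sin φ) = 109.813838
y = r_b·(sin φ − φ·cos φ) = 6.967280

x=109.813838 y=6.967280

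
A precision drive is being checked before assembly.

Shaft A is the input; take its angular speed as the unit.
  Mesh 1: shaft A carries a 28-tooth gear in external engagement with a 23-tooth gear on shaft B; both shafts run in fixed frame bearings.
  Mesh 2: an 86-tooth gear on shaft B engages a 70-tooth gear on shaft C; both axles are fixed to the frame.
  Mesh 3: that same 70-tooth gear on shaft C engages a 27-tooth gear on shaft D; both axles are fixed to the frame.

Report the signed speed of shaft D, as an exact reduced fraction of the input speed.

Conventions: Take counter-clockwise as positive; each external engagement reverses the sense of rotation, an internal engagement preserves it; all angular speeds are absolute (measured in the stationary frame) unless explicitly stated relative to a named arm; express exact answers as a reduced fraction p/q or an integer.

3-mesh fixed-axis compound train (all bearings frame-fixed)
mesh 1 [28T→23T]: |ω|/ω_in = 1×28/23 = 28/23, sense flips to −
mesh 2 [86T→70T]: |ω|/ω_in = (28/23)×86/70 = 172/115, sense flips to +
mesh 3 [70T→27T]: |ω|/ω_in = (172/115)×70/27 = 2408/621, sense flips to −
signed output speed (× input speed) = -2408/621

-2408/621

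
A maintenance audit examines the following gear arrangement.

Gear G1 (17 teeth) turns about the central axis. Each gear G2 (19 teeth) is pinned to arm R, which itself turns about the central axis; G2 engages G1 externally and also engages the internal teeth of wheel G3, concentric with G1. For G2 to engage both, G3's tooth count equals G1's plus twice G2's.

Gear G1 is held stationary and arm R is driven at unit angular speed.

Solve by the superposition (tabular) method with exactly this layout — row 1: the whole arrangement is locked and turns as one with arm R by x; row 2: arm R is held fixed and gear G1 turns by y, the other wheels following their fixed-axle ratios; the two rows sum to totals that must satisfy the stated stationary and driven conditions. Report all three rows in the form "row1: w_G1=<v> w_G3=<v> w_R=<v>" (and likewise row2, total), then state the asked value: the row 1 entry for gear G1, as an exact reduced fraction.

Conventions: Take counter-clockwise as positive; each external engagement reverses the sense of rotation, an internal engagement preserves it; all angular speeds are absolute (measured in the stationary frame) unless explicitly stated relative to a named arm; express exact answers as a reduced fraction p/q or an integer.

topology: planetary set — G1 17T / G2 19T / G3 55T, arm = carrier (Willis)
row 1 (train locked, turned with arm): all members turn x
row 2: sun turns y, ring = −(17/55)·y, arm 0
boundary: total ω_sun = x + y = 0 and total ω_arm = x = 1  ⇒  y = -1, x = 1
row 2 ring = −(17/55)·(-1) = 17/55
totals (row 1 + row 2): sun 1 + (-1) = 0, ring 1 + 17/55 = 72/55, arm 1 + 0 = 1
asked cell (row1, sun) = 1

row1: w_G1=1 w_G3=1 w_R=1
row2: w_G1=-1 w_G3=17/55 w_R=0
total: w_G1=0 w_G3=72/55 w_R=1
asked value: 1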